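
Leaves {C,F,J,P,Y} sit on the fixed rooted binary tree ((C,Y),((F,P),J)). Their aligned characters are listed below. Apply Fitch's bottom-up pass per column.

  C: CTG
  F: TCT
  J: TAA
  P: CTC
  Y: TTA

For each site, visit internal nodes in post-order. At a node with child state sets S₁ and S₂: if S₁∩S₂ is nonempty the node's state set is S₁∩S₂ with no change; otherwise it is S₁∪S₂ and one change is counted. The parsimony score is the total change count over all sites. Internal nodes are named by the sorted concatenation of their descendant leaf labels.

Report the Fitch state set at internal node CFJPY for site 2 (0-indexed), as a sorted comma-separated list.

A

[col 0] CY: children C:{C}, Y:{T} ∪→ {C,T}; cost 1
[col 0] FP: children F:{T}, P:{C} ∪→ {C,T}; cost 1
[col 0] FJP: children FP:{C,T}, J:{T} ∩→ {T}; cost 0
[col 0] CFJPY: children CY:{C,T}, FJP:{T} ∩→ {T}; cost 0
[col 1] CY: children C:{T}, Y:{T} ∩→ {T}; cost 0
[col 1] FP: children F:{C}, P:{T} ∪→ {C,T}; cost 1
[col 1] FJP: children FP:{C,T}, J:{A} ∪→ {A,C,T}; cost 1
[col 1] CFJPY: children CY:{T}, FJP:{A,C,T} ∩→ {T}; cost 0
[col 2] CY: children C:{G}, Y:{A} ∪→ {A,G}; cost 1
[col 2] FP: children F:{T}, P:{C} ∪→ {C,T}; cost 1
[col 2] FJP: children FP:{C,T}, J:{A} ∪→ {A,C,T}; cost 1
[col 2] CFJPY: children CY:{A,G}, FJP:{A,C,T} ∩→ {A}; cost 0
per-site changes: [2, 2, 3]; total = 7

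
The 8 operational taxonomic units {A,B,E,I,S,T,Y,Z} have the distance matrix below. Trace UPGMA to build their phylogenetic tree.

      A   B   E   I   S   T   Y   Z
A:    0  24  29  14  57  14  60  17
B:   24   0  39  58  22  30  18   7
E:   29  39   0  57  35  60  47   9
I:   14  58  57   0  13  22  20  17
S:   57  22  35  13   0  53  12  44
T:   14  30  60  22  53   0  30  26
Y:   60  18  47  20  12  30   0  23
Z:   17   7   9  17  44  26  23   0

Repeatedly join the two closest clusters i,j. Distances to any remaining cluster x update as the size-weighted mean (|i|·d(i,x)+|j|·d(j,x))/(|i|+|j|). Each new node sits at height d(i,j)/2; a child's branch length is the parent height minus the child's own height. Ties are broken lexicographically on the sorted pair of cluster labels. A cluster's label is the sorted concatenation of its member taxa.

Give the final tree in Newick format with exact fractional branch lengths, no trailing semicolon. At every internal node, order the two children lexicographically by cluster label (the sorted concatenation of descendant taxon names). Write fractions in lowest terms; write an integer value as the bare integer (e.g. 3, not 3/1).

(((A:7,I:7):2,T:9):281/30,(((B:7/2,Z:7/2):17/2,E:12):15/4,(S:6,Y:6):39/4):157/60)

step 1: merge (B,Z) at d=7; branch lengths B→7/2, Z→7/2; new cluster BZ
  updated: d(A,BZ)=41/2, d(BZ,E)=24, d(BZ,I)=75/2, d(BZ,S)=33, d(BZ,T)=28, d(BZ,Y)=41/2
step 2: merge (S,Y) at d=12; branch lengths S→6, Y→6; new cluster SY
  updated: d(A,SY)=117/2, d(BZ,SY)=107/4, d(E,SY)=41, d(I,SY)=33/2, d(SY,T)=83/2
step 3: merge (A,I) at d=14; branch lengths A→7, I→7; new cluster AI
  updated: d(AI,BZ)=29, d(AI,E)=43, d(AI,SY)=75/2, d(AI,T)=18
step 4: merge (AI,T) at d=18; branch lengths AI→2, T→9; new cluster AIT
  updated: d(AIT,BZ)=86/3, d(AIT,E)=146/3, d(AIT,SY)=233/6
step 5: merge (BZ,E) at d=24; branch lengths BZ→17/2, E→12; new cluster BEZ
  updated: d(AIT,BEZ)=106/3, d(BEZ,SY)=63/2
step 6: merge (BEZ,SY) at d=63/2; branch lengths BEZ→15/4, SY→39/4; new cluster BESYZ
  updated: d(AIT,BESYZ)=551/15
step 7: merge (AIT,BESYZ) at d=551/15; branch lengths AIT→281/30, BESYZ→157/60; new cluster ABEISTYZ
final tree: (((A:7,I:7):2,T:9):281/30,(((B:7/2,Z:7/2):17/2,E:12):15/4,(S:6,Y:6):39/4):157/60)
total length: 5399/60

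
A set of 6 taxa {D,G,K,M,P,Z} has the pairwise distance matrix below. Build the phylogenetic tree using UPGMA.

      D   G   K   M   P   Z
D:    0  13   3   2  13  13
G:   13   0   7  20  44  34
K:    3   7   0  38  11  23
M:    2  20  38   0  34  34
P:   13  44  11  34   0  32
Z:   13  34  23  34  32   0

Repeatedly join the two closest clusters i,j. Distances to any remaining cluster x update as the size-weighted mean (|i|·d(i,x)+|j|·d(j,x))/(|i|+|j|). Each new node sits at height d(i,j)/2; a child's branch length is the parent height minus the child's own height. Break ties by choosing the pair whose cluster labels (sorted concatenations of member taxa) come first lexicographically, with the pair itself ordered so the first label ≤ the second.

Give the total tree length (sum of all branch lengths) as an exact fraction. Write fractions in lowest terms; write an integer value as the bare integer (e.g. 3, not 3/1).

1. join D+M (d=2) ⇒ DM; edges |D|=1, |M|=1
  updated: d(DM,G)=33/2, d(DM,K)=41/2, d(DM,P)=47/2, d(DM,Z)=47/2
2. join G+K (d=7) ⇒ GK; edges |G|=7/2, |K|=7/2
  updated: d(DM,GK)=37/2, d(GK,P)=55/2, d(GK,Z)=57/2
3. join DM+GK (d=37/2) ⇒ DGKM; edges |DM|=33/4, |GK|=23/4
  updated: d(DGKM,P)=51/2, d(DGKM,Z)=26
4. join DGKM+P (d=51/2) ⇒ DGKMP; edges |DGKM|=7/2, |P|=51/4
  updated: d(DGKMP,Z)=136/5
5. join DGKMP+Z (d=136/5) ⇒ DGKMPZ; edges |DGKMP|=17/20, |Z|=68/5
final tree: ((((D:1,M:1):33/4,(G:7/2,K:7/2):23/4):7/2,P:51/4):17/20,Z:68/5)
total length: 537/10

537/10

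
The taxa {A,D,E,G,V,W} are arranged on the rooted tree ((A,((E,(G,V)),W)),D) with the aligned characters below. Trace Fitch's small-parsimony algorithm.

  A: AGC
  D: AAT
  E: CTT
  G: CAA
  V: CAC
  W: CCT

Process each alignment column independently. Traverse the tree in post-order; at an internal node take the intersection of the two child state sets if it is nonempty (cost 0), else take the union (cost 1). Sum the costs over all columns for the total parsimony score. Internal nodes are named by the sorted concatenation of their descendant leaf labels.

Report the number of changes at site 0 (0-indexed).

1

[col 0] GV: children G:{C}, V:{C} ∩→ {C}; cost 0
[col 0] EGV: children E:{C}, GV:{C} ∩→ {C}; cost 0
[col 0] EGVW: children EGV:{C}, W:{C} ∩→ {C}; cost 0
[col 0] AEGVW: children A:{A}, EGVW:{C} ∪→ {A,C}; cost 1
[col 0] ADEGVW: children AEGVW:{A,C}, D:{A} ∩→ {A}; cost 0
[col 1] GV: children G:{A}, V:{A} ∩→ {A}; cost 0
[col 1] EGV: children E:{T}, GV:{A} ∪→ {A,T}; cost 1
[col 1] EGVW: children EGV:{A,T}, W:{C} ∪→ {A,C,T}; cost 1
[col 1] AEGVW: children A:{G}, EGVW:{A,C,T} ∪→ {A,C,G,T}; cost 1
[col 1] ADEGVW: children AEGVW:{A,C,G,T}, D:{A} ∩→ {A}; cost 0
[col 2] GV: children G:{A}, V:{C} ∪→ {A,C}; cost 1
[col 2] EGV: children E:{T}, GV:{A,C} ∪→ {A,C,T}; cost 1
[col 2] EGVW: children EGV:{A,C,T}, W:{T} ∩→ {T}; cost 0
[col 2] AEGVW: children A:{C}, EGVW:{T} ∪→ {C,T}; cost 1
[col 2] ADEGVW: children AEGVW:{C,T}, D:{T} ∩→ {T}; cost 0
per-site changes: [1, 3, 3]; total = 7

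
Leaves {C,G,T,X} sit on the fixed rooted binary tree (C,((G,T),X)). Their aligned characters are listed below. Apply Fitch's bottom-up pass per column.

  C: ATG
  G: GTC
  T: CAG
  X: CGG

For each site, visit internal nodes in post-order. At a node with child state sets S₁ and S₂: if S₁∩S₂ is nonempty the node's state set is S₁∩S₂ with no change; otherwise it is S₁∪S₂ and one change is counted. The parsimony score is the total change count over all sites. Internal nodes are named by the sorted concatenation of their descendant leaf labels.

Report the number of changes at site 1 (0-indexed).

[col 0] GT: children G:{G}, T:{C} ∪→ {C,G}; cost 1
[col 0] GTX: children GT:{C,G}, X:{C} ∩→ {C}; cost 0
[col 0] CGTX: children C:{A}, GTX:{C} ∪→ {A,C}; cost 1
[col 1] GT: children G:{T}, T:{A} ∪→ {A,T}; cost 1
[col 1] GTX: children GT:{A,T}, X:{G} ∪→ {A,G,T}; cost 1
[col 1] CGTX: children C:{T}, GTX:{A,G,T} ∩→ {T}; cost 0
[col 2] GT: children G:{C}, T:{G} ∪→ {C,G}; cost 1
[col 2] GTX: children GT:{C,G}, X:{G} ∩→ {G}; cost 0
[col 2] CGTX: children C:{G}, GTX:{G} ∩→ {G}; cost 0
per-site changes: [2, 2, 1]; total = 5

2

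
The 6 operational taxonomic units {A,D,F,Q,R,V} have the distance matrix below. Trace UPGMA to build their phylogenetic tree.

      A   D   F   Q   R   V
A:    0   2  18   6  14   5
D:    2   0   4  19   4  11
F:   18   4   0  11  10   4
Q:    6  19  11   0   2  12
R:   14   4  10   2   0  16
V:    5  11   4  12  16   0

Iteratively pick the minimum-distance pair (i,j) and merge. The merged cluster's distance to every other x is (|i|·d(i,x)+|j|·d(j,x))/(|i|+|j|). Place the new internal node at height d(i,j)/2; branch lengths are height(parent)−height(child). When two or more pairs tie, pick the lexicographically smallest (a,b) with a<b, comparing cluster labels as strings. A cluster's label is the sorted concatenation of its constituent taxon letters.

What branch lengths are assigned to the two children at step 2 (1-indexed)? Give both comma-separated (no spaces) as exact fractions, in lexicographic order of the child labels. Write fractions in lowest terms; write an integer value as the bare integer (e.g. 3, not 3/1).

1,1

1. join A+D (d=2) ⇒ AD; edges |A|=1, |D|=1
  updated: d(AD,F)=11, d(AD,Q)=25/2, d(AD,R)=9, d(AD,V)=8
2. join Q+R (d=2) ⇒ QR; edges |Q|=1, |R|=1
  updated: d(AD,QR)=43/4, d(F,QR)=21/2, d(QR,V)=14
3. join F+V (d=4) ⇒ FV; edges |F|=2, |V|=2
  updated: d(AD,FV)=19/2, d(FV,QR)=49/4
4. join AD+FV (d=19/2) ⇒ ADFV; edges |AD|=15/4, |FV|=11/4
  updated: d(ADFV,QR)=23/2
5. join ADFV+QR (d=23/2) ⇒ ADFQRV; edges |ADFV|=1, |QR|=19/4
final tree: (((A:1,D:1):15/4,(F:2,V:2):11/4):1,(Q:1,R:1):19/4)
total length: 81/4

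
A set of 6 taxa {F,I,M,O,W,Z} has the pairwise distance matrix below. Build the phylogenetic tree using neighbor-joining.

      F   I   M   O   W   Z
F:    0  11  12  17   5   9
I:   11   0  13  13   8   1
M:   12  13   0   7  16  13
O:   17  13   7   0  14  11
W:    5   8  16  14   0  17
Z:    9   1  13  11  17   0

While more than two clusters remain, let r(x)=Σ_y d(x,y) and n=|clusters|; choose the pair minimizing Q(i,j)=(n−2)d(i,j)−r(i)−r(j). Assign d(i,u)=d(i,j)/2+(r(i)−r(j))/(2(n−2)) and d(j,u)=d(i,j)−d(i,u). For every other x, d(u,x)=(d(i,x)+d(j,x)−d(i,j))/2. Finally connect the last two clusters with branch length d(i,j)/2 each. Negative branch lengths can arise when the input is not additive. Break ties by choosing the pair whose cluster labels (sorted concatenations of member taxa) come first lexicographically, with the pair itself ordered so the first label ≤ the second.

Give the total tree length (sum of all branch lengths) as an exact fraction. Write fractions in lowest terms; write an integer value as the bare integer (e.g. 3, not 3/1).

step 1: merge (M,O) at d=7, Q=-95; branch lengths M→27/8, O→29/8; new cluster MO
  updated: d(F,MO)=11, d(I,MO)=19/2, d(MO,W)=23/2, d(MO,Z)=17/2
step 2: merge (F,W) at d=5, Q=-125/2; branch lengths F→19/12, W→41/12; new cluster FW
  updated: d(FW,I)=7, d(FW,MO)=35/4, d(FW,Z)=21/2
step 3: merge (FW,MO) at d=35/4, Q=-71/2; branch lengths FW→17/4, MO→9/2; new cluster FMOW
  updated: d(FMOW,I)=31/8, d(FMOW,Z)=41/8
step 4: merge (FMOW,I) at d=31/8, Q=-10; branch lengths FMOW→4, I→-1/8; new cluster FIMOW
  updated: d(FIMOW,Z)=9/8
step 5: merge (FIMOW,Z) at d=9/8; branch lengths FIMOW→9/16, Z→9/16; new cluster FIMOWZ
final tree: ((((F:19/12,W:41/12):17/4,(M:27/8,O:29/8):9/2):4,I:-1/8):9/16,Z:9/16)
total length: 103/4

103/4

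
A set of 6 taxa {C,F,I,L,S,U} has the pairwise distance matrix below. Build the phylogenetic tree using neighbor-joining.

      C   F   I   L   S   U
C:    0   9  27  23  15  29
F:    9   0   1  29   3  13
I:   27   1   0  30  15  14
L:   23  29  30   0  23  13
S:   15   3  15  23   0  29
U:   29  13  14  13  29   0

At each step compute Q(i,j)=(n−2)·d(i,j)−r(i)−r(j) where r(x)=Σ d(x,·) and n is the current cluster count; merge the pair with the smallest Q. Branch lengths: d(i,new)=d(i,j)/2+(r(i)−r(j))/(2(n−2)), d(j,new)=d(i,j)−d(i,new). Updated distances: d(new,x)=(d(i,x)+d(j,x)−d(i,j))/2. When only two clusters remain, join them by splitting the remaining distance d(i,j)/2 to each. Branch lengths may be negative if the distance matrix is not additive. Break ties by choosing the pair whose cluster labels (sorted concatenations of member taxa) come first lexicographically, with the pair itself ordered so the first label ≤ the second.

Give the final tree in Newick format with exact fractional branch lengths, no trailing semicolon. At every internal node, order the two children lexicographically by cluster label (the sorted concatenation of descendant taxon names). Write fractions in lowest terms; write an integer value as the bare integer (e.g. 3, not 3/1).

iteration 1: select L,U (d=13, Q=-164); attach at lengths (9, 4); label the merged cluster LU
  updated: d(C,LU)=39/2, d(F,LU)=29/2, d(I,LU)=31/2, d(LU,S)=39/2
iteration 2: select F,I (d=1, Q=-83); attach at lengths (-14/3, 17/3); label the merged cluster FI
  updated: d(C,FI)=35/2, d(FI,LU)=29/2, d(FI,S)=17/2
iteration 3: select C,LU (d=39/2, Q=-133/2); attach at lengths (75/8, 81/8); label the merged cluster CLU
  updated: d(CLU,FI)=25/4, d(CLU,S)=15/2
iteration 4: select CLU,FI (d=25/4, Q=-89/4); attach at lengths (21/8, 29/8); label the merged cluster CFILU
  updated: d(CFILU,S)=39/8
iteration 5: select CFILU,S (d=39/8); attach at lengths (39/16, 39/16); label the merged cluster CFILSU
final tree: (((C:75/8,(L:9,U:4):81/8):21/8,(F:-14/3,I:17/3):29/8):39/16,S:39/16)
total length: 357/8

(((C:75/8,(L:9,U:4):81/8):21/8,(F:-14/3,I:17/3):29/8):39/16,S:39/16)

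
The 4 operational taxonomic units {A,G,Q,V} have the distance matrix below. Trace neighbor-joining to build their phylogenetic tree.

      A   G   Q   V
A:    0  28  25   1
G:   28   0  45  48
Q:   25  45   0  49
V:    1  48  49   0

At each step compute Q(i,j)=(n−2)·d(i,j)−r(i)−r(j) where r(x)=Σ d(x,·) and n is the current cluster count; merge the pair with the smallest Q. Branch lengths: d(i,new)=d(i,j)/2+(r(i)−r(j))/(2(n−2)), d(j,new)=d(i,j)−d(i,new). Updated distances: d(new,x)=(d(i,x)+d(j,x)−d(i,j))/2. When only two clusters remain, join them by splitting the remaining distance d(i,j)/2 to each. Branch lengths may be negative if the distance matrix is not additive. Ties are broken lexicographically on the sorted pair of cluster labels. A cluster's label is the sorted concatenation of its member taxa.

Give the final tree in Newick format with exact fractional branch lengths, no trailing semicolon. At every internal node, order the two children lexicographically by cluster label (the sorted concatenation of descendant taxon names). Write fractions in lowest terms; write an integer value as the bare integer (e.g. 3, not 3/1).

1. join A+V (d=1, Q=-150) ⇒ AV; edges |A|=-21/2, |V|=23/2
  updated: d(AV,G)=75/2, d(AV,Q)=73/2
2. join AV+G (d=75/2, Q=-119) ⇒ AGV; edges |AV|=29/2, |G|=23
  updated: d(AGV,Q)=22
3. join AGV+Q (d=22) ⇒ AGQV; edges |AGV|=11, |Q|=11
final tree: (((A:-21/2,V:23/2):29/2,G:23):11,Q:11)
total length: 121/2

(((A:-21/2,V:23/2):29/2,G:23):11,Q:11)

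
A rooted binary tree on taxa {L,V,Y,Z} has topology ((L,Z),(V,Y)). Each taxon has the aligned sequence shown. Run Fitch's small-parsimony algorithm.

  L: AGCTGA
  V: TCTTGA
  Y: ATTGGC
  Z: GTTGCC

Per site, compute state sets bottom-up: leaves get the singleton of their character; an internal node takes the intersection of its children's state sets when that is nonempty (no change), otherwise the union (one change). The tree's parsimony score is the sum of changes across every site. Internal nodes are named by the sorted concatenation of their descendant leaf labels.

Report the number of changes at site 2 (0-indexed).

LZ@0: {A} ∪ {G} = {A,G} (union, +1)
VY@0: {T} ∪ {A} = {A,T} (union, +1)
LVYZ@0: {A,G} ∩ {A,T} = {A} (intersection, +0)
LZ@1: {G} ∪ {T} = {G,T} (union, +1)
VY@1: {C} ∪ {T} = {C,T} (union, +1)
LVYZ@1: {G,T} ∩ {C,T} = {T} (intersection, +0)
LZ@2: {C} ∪ {T} = {C,T} (union, +1)
VY@2: {T} ∩ {T} = {T} (intersection, +0)
LVYZ@2: {C,T} ∩ {T} = {T} (intersection, +0)
LZ@3: {T} ∪ {G} = {G,T} (union, +1)
VY@3: {T} ∪ {G} = {G,T} (union, +1)
LVYZ@3: {G,T} ∩ {G,T} = {G,T} (intersection, +0)
LZ@4: {G} ∪ {C} = {C,G} (union, +1)
VY@4: {G} ∩ {G} = {G} (intersection, +0)
LVYZ@4: {C,G} ∩ {G} = {G} (intersection, +0)
LZ@5: {A} ∪ {C} = {A,C} (union, +1)
VY@5: {A} ∪ {C} = {A,C} (union, +1)
LVYZ@5: {A,C} ∩ {A,C} = {A,C} (intersection, +0)
per-site changes: [2, 2, 1, 2, 1, 2]; total = 10

1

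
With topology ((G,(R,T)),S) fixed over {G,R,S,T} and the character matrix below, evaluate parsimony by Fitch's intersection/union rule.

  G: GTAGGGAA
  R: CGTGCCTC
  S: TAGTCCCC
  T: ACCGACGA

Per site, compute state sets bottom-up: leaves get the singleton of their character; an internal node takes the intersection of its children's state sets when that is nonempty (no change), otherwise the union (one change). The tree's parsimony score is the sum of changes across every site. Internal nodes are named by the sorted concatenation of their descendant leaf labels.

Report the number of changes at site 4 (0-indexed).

2

site 0, node RT: R={C} ∪ T={A} → {A,C} (+1)
site 0, node GRT: G={G} ∪ RT={A,C} → {A,C,G} (+1)
site 0, node GRST: GRT={A,C,G} ∪ S={T} → {A,C,G,T} (+1)
site 1, node RT: R={G} ∪ T={C} → {C,G} (+1)
site 1, node GRT: G={T} ∪ RT={C,G} → {C,G,T} (+1)
site 1, node GRST: GRT={C,G,T} ∪ S={A} → {A,C,G,T} (+1)
site 2, node RT: R={T} ∪ T={C} → {C,T} (+1)
site 2, node GRT: G={A} ∪ RT={C,T} → {A,C,T} (+1)
site 2, node GRST: GRT={A,C,T} ∪ S={G} → {A,C,G,T} (+1)
site 3, node RT: R={G} ∩ T={G} → {G} (+0)
site 3, node GRT: G={G} ∩ RT={G} → {G} (+0)
site 3, node GRST: GRT={G} ∪ S={T} → {G,T} (+1)
site 4, node RT: R={C} ∪ T={A} → {A,C} (+1)
site 4, node GRT: G={G} ∪ RT={A,C} → {A,C,G} (+1)
site 4, node GRST: GRT={A,C,G} ∩ S={C} → {C} (+0)
site 5, node RT: R={C} ∩ T={C} → {C} (+0)
site 5, node GRT: G={G} ∪ RT={C} → {C,G} (+1)
site 5, node GRST: GRT={C,G} ∩ S={C} → {C} (+0)
site 6, node RT: R={T} ∪ T={G} → {G,T} (+1)
site 6, node GRT: G={A} ∪ RT={G,T} → {A,G,T} (+1)
site 6, node GRST: GRT={A,G,T} ∪ S={C} → {A,C,G,T} (+1)
site 7, node RT: R={C} ∪ T={A} → {A,C} (+1)
site 7, node GRT: G={A} ∩ RT={A,C} → {A} (+0)
site 7, node GRST: GRT={A} ∪ S={C} → {A,C} (+1)
per-site changes: [3, 3, 3, 1, 2, 1, 3, 2]; total = 18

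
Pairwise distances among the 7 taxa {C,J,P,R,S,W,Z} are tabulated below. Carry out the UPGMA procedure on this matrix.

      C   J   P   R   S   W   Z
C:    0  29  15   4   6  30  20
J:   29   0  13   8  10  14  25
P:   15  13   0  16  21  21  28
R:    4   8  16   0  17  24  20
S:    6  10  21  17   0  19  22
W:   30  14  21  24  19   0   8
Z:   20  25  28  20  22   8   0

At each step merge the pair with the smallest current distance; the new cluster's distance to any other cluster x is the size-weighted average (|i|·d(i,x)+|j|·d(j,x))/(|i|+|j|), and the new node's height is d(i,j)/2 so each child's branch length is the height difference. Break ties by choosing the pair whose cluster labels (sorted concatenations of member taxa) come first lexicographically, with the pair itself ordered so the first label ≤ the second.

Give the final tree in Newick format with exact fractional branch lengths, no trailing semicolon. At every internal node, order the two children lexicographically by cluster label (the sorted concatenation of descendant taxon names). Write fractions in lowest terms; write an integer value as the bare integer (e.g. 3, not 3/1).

step 1: merge (C,R) at d=4; branch lengths C→2, R→2; new cluster CR
  updated: d(CR,J)=37/2, d(CR,P)=31/2, d(CR,S)=23/2, d(CR,W)=27, d(CR,Z)=20
step 2: merge (W,Z) at d=8; branch lengths W→4, Z→4; new cluster WZ
  updated: d(CR,WZ)=47/2, d(J,WZ)=39/2, d(P,WZ)=49/2, d(S,WZ)=41/2
step 3: merge (J,S) at d=10; branch lengths J→5, S→5; new cluster JS
  updated: d(CR,JS)=15, d(JS,P)=17, d(JS,WZ)=20
step 4: merge (CR,JS) at d=15; branch lengths CR→11/2, JS→5/2; new cluster CJRS
  updated: d(CJRS,P)=65/4, d(CJRS,WZ)=87/4
step 5: merge (CJRS,P) at d=65/4; branch lengths CJRS→5/8, P→65/8; new cluster CJPRS
  updated: d(CJPRS,WZ)=223/10
step 6: merge (CJPRS,WZ) at d=223/10; branch lengths CJPRS→121/40, WZ→143/20; new cluster CJPRSWZ
final tree: ((((C:2,R:2):11/2,(J:5,S:5):5/2):5/8,P:65/8):121/40,(W:4,Z:4):143/20)
total length: 1957/40

((((C:2,R:2):11/2,(J:5,S:5):5/2):5/8,P:65/8):121/40,(W:4,Z:4):143/20)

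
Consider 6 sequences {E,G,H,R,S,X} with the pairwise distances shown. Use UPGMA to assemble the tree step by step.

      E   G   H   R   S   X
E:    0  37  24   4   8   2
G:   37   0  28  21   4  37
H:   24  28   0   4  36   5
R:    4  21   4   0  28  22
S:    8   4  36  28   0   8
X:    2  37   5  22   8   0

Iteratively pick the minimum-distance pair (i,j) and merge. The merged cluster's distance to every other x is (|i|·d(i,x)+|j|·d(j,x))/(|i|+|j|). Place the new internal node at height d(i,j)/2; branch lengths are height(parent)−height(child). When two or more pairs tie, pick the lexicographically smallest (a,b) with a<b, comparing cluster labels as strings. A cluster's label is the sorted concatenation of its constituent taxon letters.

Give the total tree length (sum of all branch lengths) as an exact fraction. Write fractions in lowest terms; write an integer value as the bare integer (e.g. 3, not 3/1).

149/4

step 1: merge (E,X) at d=2; branch lengths E→1, X→1; new cluster EX
  updated: d(EX,G)=37, d(EX,H)=29/2, d(EX,R)=13, d(EX,S)=8
step 2: merge (G,S) at d=4; branch lengths G→2, S→2; new cluster GS
  updated: d(EX,GS)=45/2, d(GS,H)=32, d(GS,R)=49/2
step 3: merge (H,R) at d=4; branch lengths H→2, R→2; new cluster HR
  updated: d(EX,HR)=55/4, d(GS,HR)=113/4
step 4: merge (EX,HR) at d=55/4; branch lengths EX→47/8, HR→39/8; new cluster EHRX
  updated: d(EHRX,GS)=203/8
step 5: merge (EHRX,GS) at d=203/8; branch lengths EHRX→93/16, GS→171/16; new cluster EGHRSX
final tree: (((E:1,X:1):47/8,(H:2,R:2):39/8):93/16,(G:2,S:2):171/16)
total length: 149/4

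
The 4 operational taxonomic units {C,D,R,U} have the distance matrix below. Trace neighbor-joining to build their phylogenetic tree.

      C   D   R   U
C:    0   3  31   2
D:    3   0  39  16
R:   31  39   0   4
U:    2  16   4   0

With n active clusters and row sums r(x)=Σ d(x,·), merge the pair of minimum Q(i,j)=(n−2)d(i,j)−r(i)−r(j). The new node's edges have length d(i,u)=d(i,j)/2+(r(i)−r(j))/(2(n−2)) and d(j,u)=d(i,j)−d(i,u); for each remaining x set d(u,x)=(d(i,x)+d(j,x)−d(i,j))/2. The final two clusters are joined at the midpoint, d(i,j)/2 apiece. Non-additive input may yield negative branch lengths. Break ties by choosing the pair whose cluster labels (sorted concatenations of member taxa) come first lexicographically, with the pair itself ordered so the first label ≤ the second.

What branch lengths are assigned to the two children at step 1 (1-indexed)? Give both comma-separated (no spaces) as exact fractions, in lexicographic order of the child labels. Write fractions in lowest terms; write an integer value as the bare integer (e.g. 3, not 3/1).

-4,7

iteration 1: select C,D (d=3, Q=-88); attach at lengths (-4, 7); label the merged cluster CD
  updated: d(CD,R)=67/2, d(CD,U)=15/2
iteration 2: select CD,R (d=67/2, Q=-45); attach at lengths (37/2, 15); label the merged cluster CDR
  updated: d(CDR,U)=-11
iteration 3: select CDR,U (d=-11); attach at lengths (-11/2, -11/2); label the merged cluster CDRU
final tree: (((C:-4,D:7):37/2,R:15):-11/2,U:-11/2)
total length: 51/2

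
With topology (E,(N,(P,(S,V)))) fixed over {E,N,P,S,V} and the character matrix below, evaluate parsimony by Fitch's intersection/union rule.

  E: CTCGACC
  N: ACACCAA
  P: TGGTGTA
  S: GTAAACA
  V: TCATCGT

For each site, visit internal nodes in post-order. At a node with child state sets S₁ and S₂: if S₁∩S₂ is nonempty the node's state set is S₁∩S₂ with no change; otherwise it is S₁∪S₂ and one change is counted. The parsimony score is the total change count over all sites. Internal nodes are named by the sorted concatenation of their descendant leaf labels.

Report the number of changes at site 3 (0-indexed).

site 0, node SV: S={G} ∪ V={T} → {G,T} (+1)
site 0, node PSV: P={T} ∩ SV={G,T} → {T} (+0)
site 0, node NPSV: N={A} ∪ PSV={T} → {A,T} (+1)
site 0, node ENPSV: E={C} ∪ NPSV={A,T} → {A,C,T} (+1)
site 1, node SV: S={T} ∪ V={C} → {C,T} (+1)
site 1, node PSV: P={G} ∪ SV={C,T} → {C,G,T} (+1)
site 1, node NPSV: N={C} ∩ PSV={C,G,T} → {C} (+0)
site 1, node ENPSV: E={T} ∪ NPSV={C} → {C,T} (+1)
site 2, node SV: S={A} ∩ V={A} → {A} (+0)
site 2, node PSV: P={G} ∪ SV={A} → {A,G} (+1)
site 2, node NPSV: N={A} ∩ PSV={A,G} → {A} (+0)
site 2, node ENPSV: E={C} ∪ NPSV={A} → {A,C} (+1)
site 3, node SV: S={A} ∪ V={T} → {A,T} (+1)
site 3, node PSV: P={T} ∩ SV={A,T} → {T} (+0)
site 3, node NPSV: N={C} ∪ PSV={T} → {C,T} (+1)
site 3, node ENPSV: E={G} ∪ NPSV={C,T} → {C,G,T} (+1)
site 4, node SV: S={A} ∪ V={C} → {A,C} (+1)
site 4, node PSV: P={G} ∪ SV={A,C} → {A,C,G} (+1)
site 4, node NPSV: N={C} ∩ PSV={A,C,G} → {C} (+0)
site 4, node ENPSV: E={A} ∪ NPSV={C} → {A,C} (+1)
site 5, node SV: S={C} ∪ V={G} → {C,G} (+1)
site 5, node PSV: P={T} ∪ SV={C,G} → {C,G,T} (+1)
site 5, node NPSV: N={A} ∪ PSV={C,G,T} → {A,C,G,T} (+1)
site 5, node ENPSV: E={C} ∩ NPSV={A,C,G,T} → {C} (+0)
site 6, node SV: S={A} ∪ V={T} → {A,T} (+1)
site 6, node PSV: P={A} ∩ SV={A,T} → {A} (+0)
site 6, node NPSV: N={A} ∩ PSV={A} → {A} (+0)
site 6, node ENPSV: E={C} ∪ NPSV={A} → {A,C} (+1)
per-site changes: [3, 3, 2, 3, 3, 3, 2]; total = 19

3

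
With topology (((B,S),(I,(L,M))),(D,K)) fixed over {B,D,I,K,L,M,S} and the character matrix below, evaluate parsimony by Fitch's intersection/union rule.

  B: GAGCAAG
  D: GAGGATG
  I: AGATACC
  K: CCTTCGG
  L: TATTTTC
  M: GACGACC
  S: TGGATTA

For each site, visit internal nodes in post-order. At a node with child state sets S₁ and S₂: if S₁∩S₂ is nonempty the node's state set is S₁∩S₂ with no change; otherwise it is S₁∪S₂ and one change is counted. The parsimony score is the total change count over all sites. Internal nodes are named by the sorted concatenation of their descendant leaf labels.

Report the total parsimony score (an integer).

[col 0] BS: children B:{G}, S:{T} ∪→ {G,T}; cost 1
[col 0] LM: children L:{T}, M:{G} ∪→ {G,T}; cost 1
[col 0] ILM: children I:{A}, LM:{G,T} ∪→ {A,G,T}; cost 1
[col 0] BILMS: children BS:{G,T}, ILM:{A,G,T} ∩→ {G,T}; cost 0
[col 0] DK: children D:{G}, K:{C} ∪→ {C,G}; cost 1
[col 0] BDIKLMS: children BILMS:{G,T}, DK:{C,G} ∩→ {G}; cost 0
[col 1] BS: children B:{A}, S:{G} ∪→ {A,G}; cost 1
[col 1] LM: children L:{A}, M:{A} ∩→ {A}; cost 0
[col 1] ILM: children I:{G}, LM:{A} ∪→ {A,G}; cost 1
[col 1] BILMS: children BS:{A,G}, ILM:{A,G} ∩→ {A,G}; cost 0
[col 1] DK: children D:{A}, K:{C} ∪→ {A,C}; cost 1
[col 1] BDIKLMS: children BILMS:{A,G}, DK:{A,C} ∩→ {A}; cost 0
[col 2] BS: children B:{G}, S:{G} ∩→ {G}; cost 0
[col 2] LM: children L:{T}, M:{C} ∪→ {C,T}; cost 1
[col 2] ILM: children I:{A}, LM:{C,T} ∪→ {A,C,T}; cost 1
[col 2] BILMS: children BS:{G}, ILM:{A,C,T} ∪→ {A,C,G,T}; cost 1
[col 2] DK: children D:{G}, K:{T} ∪→ {G,T}; cost 1
[col 2] BDIKLMS: children BILMS:{A,C,G,T}, DK:{G,T} ∩→ {G,T}; cost 0
[col 3] BS: children B:{C}, S:{A} ∪→ {A,C}; cost 1
[col 3] LM: children L:{T}, M:{G} ∪→ {G,T}; cost 1
[col 3] ILM: children I:{T}, LM:{G,T} ∩→ {T}; cost 0
[col 3] BILMS: children BS:{A,C}, ILM:{T} ∪→ {A,C,T}; cost 1
[col 3] DK: children D:{G}, K:{T} ∪→ {G,T}; cost 1
[col 3] BDIKLMS: children BILMS:{A,C,T}, DK:{G,T} ∩→ {T}; cost 0
[col 4] BS: children B:{A}, S:{T} ∪→ {A,T}; cost 1
[col 4] LM: children L:{T}, M:{A} ∪→ {A,T}; cost 1
[col 4] ILM: children I:{A}, LM:{A,T} ∩→ {A}; cost 0
[col 4] BILMS: children BS:{A,T}, ILM:{A} ∩→ {A}; cost 0
[col 4] DK: children D:{A}, K:{C} ∪→ {A,C}; cost 1
[col 4] BDIKLMS: children BILMS:{A}, DK:{A,C} ∩→ {A}; cost 0
[col 5] BS: children B:{A}, S:{T} ∪→ {A,T}; cost 1
[col 5] LM: children L:{T}, M:{C} ∪→ {C,T}; cost 1
[col 5] ILM: children I:{C}, LM:{C,T} ∩→ {C}; cost 0
[col 5] BILMS: children BS:{A,T}, ILM:{C} ∪→ {A,C,T}; cost 1
[col 5] DK: children D:{T}, K:{G} ∪→ {G,T}; cost 1
[col 5] BDIKLMS: children BILMS:{A,C,T}, DK:{G,T} ∩→ {T}; cost 0
[col 6] BS: children B:{G}, S:{A} ∪→ {A,G}; cost 1
[col 6] LM: children L:{C}, M:{C} ∩→ {C}; cost 0
[col 6] ILM: children I:{C}, LM:{C} ∩→ {C}; cost 0
[col 6] BILMS: children BS:{A,G}, ILM:{C} ∪→ {A,C,G}; cost 1
[col 6] DK: children D:{G}, K:{G} ∩→ {G}; cost 0
[col 6] BDIKLMS: children BILMS:{A,C,G}, DK:{G} ∩→ {G}; cost 0
per-site changes: [4, 3, 4, 4, 3, 4, 2]; total = 24

24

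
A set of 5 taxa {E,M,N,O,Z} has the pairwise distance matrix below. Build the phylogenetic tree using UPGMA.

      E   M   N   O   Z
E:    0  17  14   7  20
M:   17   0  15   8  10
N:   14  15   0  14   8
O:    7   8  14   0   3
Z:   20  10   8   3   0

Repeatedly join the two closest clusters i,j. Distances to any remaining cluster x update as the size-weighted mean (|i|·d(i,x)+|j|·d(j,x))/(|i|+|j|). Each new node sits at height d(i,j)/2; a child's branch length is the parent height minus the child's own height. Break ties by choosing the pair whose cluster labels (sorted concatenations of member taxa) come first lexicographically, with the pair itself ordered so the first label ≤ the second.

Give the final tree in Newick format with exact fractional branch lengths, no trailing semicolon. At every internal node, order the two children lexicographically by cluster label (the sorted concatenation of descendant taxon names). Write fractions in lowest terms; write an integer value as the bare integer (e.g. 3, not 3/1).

step 1: merge (O,Z) at d=3; branch lengths O→3/2, Z→3/2; new cluster OZ
  updated: d(E,OZ)=27/2, d(M,OZ)=9, d(N,OZ)=11
step 2: merge (M,OZ) at d=9; branch lengths M→9/2, OZ→3; new cluster MOZ
  updated: d(E,MOZ)=44/3, d(MOZ,N)=37/3
step 3: merge (MOZ,N) at d=37/3; branch lengths MOZ→5/3, N→37/6; new cluster MNOZ
  updated: d(E,MNOZ)=29/2
step 4: merge (E,MNOZ) at d=29/2; branch lengths E→29/4, MNOZ→13/12; new cluster EMNOZ
final tree: (E:29/4,((M:9/2,(O:3/2,Z:3/2):3):5/3,N:37/6):13/12)
total length: 80/3

(E:29/4,((M:9/2,(O:3/2,Z:3/2):3):5/3,N:37/6):13/12)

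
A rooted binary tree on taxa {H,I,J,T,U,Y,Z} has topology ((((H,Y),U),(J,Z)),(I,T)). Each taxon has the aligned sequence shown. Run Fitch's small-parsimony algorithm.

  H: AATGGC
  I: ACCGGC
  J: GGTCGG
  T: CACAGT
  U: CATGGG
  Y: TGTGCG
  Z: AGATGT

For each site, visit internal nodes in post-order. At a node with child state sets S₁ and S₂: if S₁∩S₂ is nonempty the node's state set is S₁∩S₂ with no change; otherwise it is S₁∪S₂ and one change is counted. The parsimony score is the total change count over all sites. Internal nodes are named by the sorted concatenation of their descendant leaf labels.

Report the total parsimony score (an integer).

17

site 0, node HY: H={A} ∪ Y={T} → {A,T} (+1)
site 0, node HUY: HY={A,T} ∪ U={C} → {A,C,T} (+1)
site 0, node JZ: J={G} ∪ Z={A} → {A,G} (+1)
site 0, node HJUYZ: HUY={A,C,T} ∩ JZ={A,G} → {A} (+0)
site 0, node IT: I={A} ∪ T={C} → {A,C} (+1)
site 0, node HIJTUYZ: HJUYZ={A} ∩ IT={A,C} → {A} (+0)
site 1, node HY: H={A} ∪ Y={G} → {A,G} (+1)
site 1, node HUY: HY={A,G} ∩ U={A} → {A} (+0)
site 1, node JZ: J={G} ∩ Z={G} → {G} (+0)
site 1, node HJUYZ: HUY={A} ∪ JZ={G} → {A,G} (+1)
site 1, node IT: I={C} ∪ T={A} → {A,C} (+1)
site 1, node HIJTUYZ: HJUYZ={A,G} ∩ IT={A,C} → {A} (+0)
site 2, node HY: H={T} ∩ Y={T} → {T} (+0)
site 2, node HUY: HY={T} ∩ U={T} → {T} (+0)
site 2, node JZ: J={T} ∪ Z={A} → {A,T} (+1)
site 2, node HJUYZ: HUY={T} ∩ JZ={A,T} → {T} (+0)
site 2, node IT: I={C} ∩ T={C} → {C} (+0)
site 2, node HIJTUYZ: HJUYZ={T} ∪ IT={C} → {C,T} (+1)
site 3, node HY: H={G} ∩ Y={G} → {G} (+0)
site 3, node HUY: HY={G} ∩ U={G} → {G} (+0)
site 3, node JZ: J={C} ∪ Z={T} → {C,T} (+1)
site 3, node HJUYZ: HUY={G} ∪ JZ={C,T} → {C,G,T} (+1)
site 3, node IT: I={G} ∪ T={A} → {A,G} (+1)
site 3, node HIJTUYZ: HJUYZ={C,G,T} ∩ IT={A,G} → {G} (+0)
site 4, node HY: H={G} ∪ Y={C} → {C,G} (+1)
site 4, node HUY: HY={C,G} ∩ U={G} → {G} (+0)
site 4, node JZ: J={G} ∩ Z={G} → {G} (+0)
site 4, node HJUYZ: HUY={G} ∩ JZ={G} → {G} (+0)
site 4, node IT: I={G} ∩ T={G} → {G} (+0)
site 4, node HIJTUYZ: HJUYZ={G} ∩ IT={G} → {G} (+0)
site 5, node HY: H={C} ∪ Y={G} → {C,G} (+1)
site 5, node HUY: HY={C,G} ∩ U={G} → {G} (+0)
site 5, node JZ: J={G} ∪ Z={T} → {G,T} (+1)
site 5, node HJUYZ: HUY={G} ∩ JZ={G,T} → {G} (+0)
site 5, node IT: I={C} ∪ T={T} → {C,T} (+1)
site 5, node HIJTUYZ: HJUYZ={G} ∪ IT={C,T} → {C,G,T} (+1)
per-site changes: [4, 3, 2, 3, 1, 4]; total = 17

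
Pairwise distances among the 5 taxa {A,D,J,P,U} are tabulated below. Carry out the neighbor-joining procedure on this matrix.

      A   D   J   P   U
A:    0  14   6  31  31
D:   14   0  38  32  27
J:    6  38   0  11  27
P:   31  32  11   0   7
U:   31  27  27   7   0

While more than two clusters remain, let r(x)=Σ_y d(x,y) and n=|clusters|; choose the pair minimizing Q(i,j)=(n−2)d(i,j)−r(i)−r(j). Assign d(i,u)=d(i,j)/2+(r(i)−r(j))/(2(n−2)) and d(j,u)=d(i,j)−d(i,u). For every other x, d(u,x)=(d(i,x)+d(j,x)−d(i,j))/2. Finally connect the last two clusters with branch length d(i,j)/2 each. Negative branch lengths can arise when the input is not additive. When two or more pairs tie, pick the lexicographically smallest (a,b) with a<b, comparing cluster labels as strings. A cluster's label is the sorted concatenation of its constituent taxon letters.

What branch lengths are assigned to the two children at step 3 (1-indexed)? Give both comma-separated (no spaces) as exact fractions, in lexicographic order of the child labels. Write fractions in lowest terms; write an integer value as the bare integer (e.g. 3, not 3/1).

iteration 1: select P,U (d=7, Q=-152); attach at lengths (5/3, 16/3); label the merged cluster PU
  updated: d(A,PU)=55/2, d(D,PU)=26, d(J,PU)=31/2
iteration 2: select A,D (d=14, Q=-195/2); attach at lengths (-5/8, 117/8); label the merged cluster AD
  updated: d(AD,J)=15, d(AD,PU)=79/4
iteration 3: select AD,J (d=15, Q=-201/4); attach at lengths (77/8, 43/8); label the merged cluster ADJ
  updated: d(ADJ,PU)=81/8
iteration 4: select ADJ,PU (d=81/8); attach at lengths (81/16, 81/16); label the merged cluster ADJPU
final tree: (((A:-5/8,D:117/8):77/8,J:43/8):81/16,(P:5/3,U:16/3):81/16)
total length: 369/8

77/8,43/8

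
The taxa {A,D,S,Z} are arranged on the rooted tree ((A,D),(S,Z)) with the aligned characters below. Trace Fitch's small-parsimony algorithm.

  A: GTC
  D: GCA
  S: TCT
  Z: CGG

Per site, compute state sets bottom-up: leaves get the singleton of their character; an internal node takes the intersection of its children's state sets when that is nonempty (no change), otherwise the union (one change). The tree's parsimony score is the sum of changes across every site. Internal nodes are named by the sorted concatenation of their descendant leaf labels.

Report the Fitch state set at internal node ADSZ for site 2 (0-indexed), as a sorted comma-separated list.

AD@0: {G} ∩ {G} = {G} (intersection, +0)
SZ@0: {T} ∪ {C} = {C,T} (union, +1)
ADSZ@0: {G} ∪ {C,T} = {C,G,T} (union, +1)
AD@1: {T} ∪ {C} = {C,T} (union, +1)
SZ@1: {C} ∪ {G} = {C,G} (union, +1)
ADSZ@1: {C,T} ∩ {C,G} = {C} (intersection, +0)
AD@2: {C} ∪ {A} = {A,C} (union, +1)
SZ@2: {T} ∪ {G} = {G,T} (union, +1)
ADSZ@2: {A,C} ∪ {G,T} = {A,C,G,T} (union, +1)
per-site changes: [2, 2, 3]; total = 7

A,C,G,T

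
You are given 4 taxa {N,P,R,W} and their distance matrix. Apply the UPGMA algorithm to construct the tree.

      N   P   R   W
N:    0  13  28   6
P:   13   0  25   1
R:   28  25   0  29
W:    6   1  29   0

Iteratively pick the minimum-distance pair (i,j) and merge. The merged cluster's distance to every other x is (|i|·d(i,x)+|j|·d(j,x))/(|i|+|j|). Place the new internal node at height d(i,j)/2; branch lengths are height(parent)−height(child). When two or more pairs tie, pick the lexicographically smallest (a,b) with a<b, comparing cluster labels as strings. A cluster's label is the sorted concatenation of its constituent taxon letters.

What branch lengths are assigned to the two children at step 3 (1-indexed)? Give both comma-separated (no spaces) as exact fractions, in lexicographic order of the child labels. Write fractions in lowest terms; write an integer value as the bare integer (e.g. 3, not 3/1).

107/12,41/3

iteration 1: select P,W (d=1); attach at lengths (1/2, 1/2); label the merged cluster PW
  updated: d(N,PW)=19/2, d(PW,R)=27
iteration 2: select N,PW (d=19/2); attach at lengths (19/4, 17/4); label the merged cluster NPW
  updated: d(NPW,R)=82/3
iteration 3: select NPW,R (d=82/3); attach at lengths (107/12, 41/3); label the merged cluster NPRW
final tree: ((N:19/4,(P:1/2,W:1/2):17/4):107/12,R:41/3)
total length: 391/12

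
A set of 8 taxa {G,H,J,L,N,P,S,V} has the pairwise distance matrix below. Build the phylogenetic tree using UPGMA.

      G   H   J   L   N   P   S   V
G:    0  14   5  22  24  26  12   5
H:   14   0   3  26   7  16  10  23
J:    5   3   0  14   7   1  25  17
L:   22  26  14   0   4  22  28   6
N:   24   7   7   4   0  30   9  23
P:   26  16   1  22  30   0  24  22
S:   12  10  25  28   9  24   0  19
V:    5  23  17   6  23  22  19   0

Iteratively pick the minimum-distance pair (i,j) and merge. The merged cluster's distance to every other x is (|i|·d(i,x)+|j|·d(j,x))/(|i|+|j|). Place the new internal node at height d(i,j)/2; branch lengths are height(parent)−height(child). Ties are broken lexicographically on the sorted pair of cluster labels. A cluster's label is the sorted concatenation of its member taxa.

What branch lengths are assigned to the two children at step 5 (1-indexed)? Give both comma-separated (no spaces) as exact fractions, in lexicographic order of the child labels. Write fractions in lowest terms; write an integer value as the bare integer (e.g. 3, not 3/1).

21/4,31/4

step 1: merge (J,P) at d=1; branch lengths J→1/2, P→1/2; new cluster JP
  updated: d(G,JP)=31/2, d(H,JP)=19/2, d(JP,L)=18, d(JP,N)=37/2, d(JP,S)=49/2, d(JP,V)=39/2
step 2: merge (L,N) at d=4; branch lengths L→2, N→2; new cluster LN
  updated: d(G,LN)=23, d(H,LN)=33/2, d(JP,LN)=73/4, d(LN,S)=37/2, d(LN,V)=29/2
step 3: merge (G,V) at d=5; branch lengths G→5/2, V→5/2; new cluster GV
  updated: d(GV,H)=37/2, d(GV,JP)=35/2, d(GV,LN)=75/4, d(GV,S)=31/2
step 4: merge (H,JP) at d=19/2; branch lengths H→19/4, JP→17/4; new cluster HJP
  updated: d(GV,HJP)=107/6, d(HJP,LN)=53/3, d(HJP,S)=59/3
step 5: merge (GV,S) at d=31/2; branch lengths GV→21/4, S→31/4; new cluster GSV
  updated: d(GSV,HJP)=166/9, d(GSV,LN)=56/3
step 6: merge (HJP,LN) at d=53/3; branch lengths HJP→49/12, LN→41/6; new cluster HJLNP
  updated: d(GSV,HJLNP)=278/15
step 7: merge (GSV,HJLNP) at d=278/15; branch lengths GSV→91/60, HJLNP→13/30; new cluster GHJLNPSV
final tree: (((G:5/2,V:5/2):21/4,S:31/4):91/60,((H:19/4,(J:1/2,P:1/2):17/4):49/12,(L:2,N:2):41/6):13/30)
total length: 673/15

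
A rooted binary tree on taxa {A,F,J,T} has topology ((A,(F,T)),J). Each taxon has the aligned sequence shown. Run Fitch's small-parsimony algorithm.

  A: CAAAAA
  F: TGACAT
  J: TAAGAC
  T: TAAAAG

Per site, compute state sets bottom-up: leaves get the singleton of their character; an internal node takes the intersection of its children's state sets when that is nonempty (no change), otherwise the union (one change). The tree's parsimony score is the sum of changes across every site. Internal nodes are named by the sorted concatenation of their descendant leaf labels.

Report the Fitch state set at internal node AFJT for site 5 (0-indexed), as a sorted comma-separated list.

site 0, node FT: F={T} ∩ T={T} → {T} (+0)
site 0, node AFT: A={C} ∪ FT={T} → {C,T} (+1)
site 0, node AFJT: AFT={C,T} ∩ J={T} → {T} (+0)
site 1, node FT: F={G} ∪ T={A} → {A,G} (+1)
site 1, node AFT: A={A} ∩ FT={A,G} → {A} (+0)
site 1, node AFJT: AFT={A} ∩ J={A} → {A} (+0)
site 2, node FT: F={A} ∩ T={A} → {A} (+0)
site 2, node AFT: A={A} ∩ FT={A} → {A} (+0)
site 2, node AFJT: AFT={A} ∩ J={A} → {A} (+0)
site 3, node FT: F={C} ∪ T={A} → {A,C} (+1)
site 3, node AFT: A={A} ∩ FT={A,C} → {A} (+0)
site 3, node AFJT: AFT={A} ∪ J={G} → {A,G} (+1)
site 4, node FT: F={A} ∩ T={A} → {A} (+0)
site 4, node AFT: A={A} ∩ FT={A} → {A} (+0)
site 4, node AFJT: AFT={A} ∩ J={A} → {A} (+0)
site 5, node FT: F={T} ∪ T={G} → {G,T} (+1)
site 5, node AFT: A={A} ∪ FT={G,T} → {A,G,T} (+1)
site 5, node AFJT: AFT={A,G,T} ∪ J={C} → {A,C,G,T} (+1)
per-site changes: [1, 1, 0, 2, 0, 3]; total = 7

A,C,G,T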